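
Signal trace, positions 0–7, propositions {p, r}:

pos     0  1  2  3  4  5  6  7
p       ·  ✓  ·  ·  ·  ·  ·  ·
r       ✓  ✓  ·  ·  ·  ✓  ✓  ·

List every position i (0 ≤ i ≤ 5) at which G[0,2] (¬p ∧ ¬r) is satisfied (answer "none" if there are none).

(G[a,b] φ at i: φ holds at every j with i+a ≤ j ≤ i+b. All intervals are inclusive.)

Evaluate at each i in [0,5]:
  i=0: ✗ (fails at j=0)
  i=1: ✗ (fails at j=1)
  i=2: ✓ (all of [2,4])
  i=3: ✗ (fails at j=5)
  i=4: ✗ (fails at j=5)
  i=5: ✗ (fails at j=5)

2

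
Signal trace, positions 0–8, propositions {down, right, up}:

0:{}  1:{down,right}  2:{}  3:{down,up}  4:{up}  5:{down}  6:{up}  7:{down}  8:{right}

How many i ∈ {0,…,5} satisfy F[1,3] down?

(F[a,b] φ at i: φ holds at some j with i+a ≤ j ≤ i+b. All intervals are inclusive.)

6

Evaluate at each i in [0,5]:
  i=0: ✓ (witness j=1)
  i=1: ✓ (witness j=3)
  i=2: ✓ (witness j=3)
  i=3: ✓ (witness j=5)
  i=4: ✓ (witness j=5)
  i=5: ✓ (witness j=7)
Positions where it holds: {0, 1, 2, 3, 4, 5} → 6.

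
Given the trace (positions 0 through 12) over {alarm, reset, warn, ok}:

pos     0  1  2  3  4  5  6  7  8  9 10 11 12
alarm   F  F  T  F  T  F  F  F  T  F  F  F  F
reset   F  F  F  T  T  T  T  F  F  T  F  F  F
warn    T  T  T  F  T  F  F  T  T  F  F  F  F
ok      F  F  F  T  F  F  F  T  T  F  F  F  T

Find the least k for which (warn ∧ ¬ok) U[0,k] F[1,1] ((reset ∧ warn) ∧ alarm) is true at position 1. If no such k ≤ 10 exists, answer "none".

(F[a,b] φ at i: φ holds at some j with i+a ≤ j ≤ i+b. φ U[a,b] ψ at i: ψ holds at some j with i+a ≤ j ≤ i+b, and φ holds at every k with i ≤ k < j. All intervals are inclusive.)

2

Need earliest j ≥ 1 with F[1,1] ((reset ∧ warn) ∧ alarm), and (warn ∧ ¬ok) at every k in [1,j-1].
  j=1: rhs fails.
  j=2: rhs fails.
  j=3: rhs holds; lhs holds on [1,2]. k = 2.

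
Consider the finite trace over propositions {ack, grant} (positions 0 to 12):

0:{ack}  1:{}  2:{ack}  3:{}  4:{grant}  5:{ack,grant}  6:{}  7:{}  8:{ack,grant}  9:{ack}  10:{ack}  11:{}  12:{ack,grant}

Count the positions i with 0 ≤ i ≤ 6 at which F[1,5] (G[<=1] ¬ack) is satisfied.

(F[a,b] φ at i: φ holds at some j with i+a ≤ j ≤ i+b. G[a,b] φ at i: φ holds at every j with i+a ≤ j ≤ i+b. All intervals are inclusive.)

6

Evaluate at each i in [0,6]:
  i=0: ✓ (witness j=3)
  i=1: ✓ (witness j=3)
  i=2: ✓ (witness j=3)
  i=3: ✓ (witness j=6)
  i=4: ✓ (witness j=6)
  i=5: ✓ (witness j=6)
  i=6: ✗ (none in [7,11])
Positions where it holds: {0, 1, 2, 3, 4, 5} → 6.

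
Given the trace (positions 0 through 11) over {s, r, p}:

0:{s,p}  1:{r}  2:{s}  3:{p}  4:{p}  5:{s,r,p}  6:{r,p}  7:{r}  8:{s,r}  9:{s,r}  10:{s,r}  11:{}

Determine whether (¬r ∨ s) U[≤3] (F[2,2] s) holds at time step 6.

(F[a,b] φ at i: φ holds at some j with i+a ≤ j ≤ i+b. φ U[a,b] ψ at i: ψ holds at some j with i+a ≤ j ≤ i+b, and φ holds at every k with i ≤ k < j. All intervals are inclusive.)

Holds

Need some j in [6,9] with F[2,2] s, and (¬r ∨ s) at every k in [6,j-1].
  j=6: F[2,2] s holds; no prefix to check → satisfied.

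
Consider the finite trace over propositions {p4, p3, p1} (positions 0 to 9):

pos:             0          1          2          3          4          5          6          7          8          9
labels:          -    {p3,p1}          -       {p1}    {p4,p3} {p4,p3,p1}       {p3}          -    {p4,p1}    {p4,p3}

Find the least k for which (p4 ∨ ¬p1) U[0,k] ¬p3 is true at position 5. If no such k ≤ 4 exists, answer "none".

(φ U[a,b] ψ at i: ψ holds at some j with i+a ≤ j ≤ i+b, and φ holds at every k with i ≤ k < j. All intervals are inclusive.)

2

Need earliest j ≥ 5 with ¬p3, and (p4 ∨ ¬p1) at every k in [5,j-1].
  j=5: rhs fails.
  j=6: rhs fails.
  j=7: rhs holds; lhs holds on [5,6]. k = 2.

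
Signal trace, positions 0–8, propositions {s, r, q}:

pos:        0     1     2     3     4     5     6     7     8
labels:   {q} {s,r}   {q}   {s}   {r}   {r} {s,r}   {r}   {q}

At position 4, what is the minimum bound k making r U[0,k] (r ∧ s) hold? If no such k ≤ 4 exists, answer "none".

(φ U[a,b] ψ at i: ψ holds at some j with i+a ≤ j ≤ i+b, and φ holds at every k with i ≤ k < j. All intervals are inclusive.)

Need earliest j ≥ 4 with (r ∧ s), and r at every k in [4,j-1].
  j=4: rhs fails.
  j=5: rhs fails.
  j=6: rhs holds; lhs holds on [4,5]. k = 2.

2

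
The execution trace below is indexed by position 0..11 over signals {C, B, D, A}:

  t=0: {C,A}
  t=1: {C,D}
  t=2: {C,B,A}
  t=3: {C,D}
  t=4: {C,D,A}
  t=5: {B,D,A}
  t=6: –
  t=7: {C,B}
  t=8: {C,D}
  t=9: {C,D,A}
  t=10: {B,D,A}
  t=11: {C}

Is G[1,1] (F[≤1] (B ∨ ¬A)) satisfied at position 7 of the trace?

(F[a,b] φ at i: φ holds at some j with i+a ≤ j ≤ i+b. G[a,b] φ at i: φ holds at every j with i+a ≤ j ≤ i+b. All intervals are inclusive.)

Yes

Check F[≤1] (B ∨ ¬A) at every j in [8,8]:
  j=8: holds (witness at 8)
All positions satisfy it → formula holds.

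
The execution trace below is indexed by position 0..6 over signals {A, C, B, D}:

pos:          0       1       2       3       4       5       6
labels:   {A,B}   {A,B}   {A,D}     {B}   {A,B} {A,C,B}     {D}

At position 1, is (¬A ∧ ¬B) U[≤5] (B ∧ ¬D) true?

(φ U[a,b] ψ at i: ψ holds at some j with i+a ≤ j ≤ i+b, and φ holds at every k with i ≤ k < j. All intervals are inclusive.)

Need some j in [1,6] with (B ∧ ¬D), and (¬A ∧ ¬B) at every k in [1,j-1].
  j=1: (B ∧ ¬D) holds; no prefix to check → satisfied.

Yes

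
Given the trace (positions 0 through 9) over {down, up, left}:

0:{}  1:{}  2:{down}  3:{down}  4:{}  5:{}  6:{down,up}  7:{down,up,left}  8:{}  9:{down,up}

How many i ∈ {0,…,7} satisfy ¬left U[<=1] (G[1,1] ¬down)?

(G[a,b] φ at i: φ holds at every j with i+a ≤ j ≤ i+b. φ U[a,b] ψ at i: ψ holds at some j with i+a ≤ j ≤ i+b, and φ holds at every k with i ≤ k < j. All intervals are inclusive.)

6

Evaluate at each i in [0,7]:
  i=0: ✓ (rhs at j=0)
  i=1: ✗ (no rhs in [1,2])
  i=2: ✓ (rhs at j=3; lhs holds on [2,2])
  i=3: ✓ (rhs at j=3)
  i=4: ✓ (rhs at j=4)
  i=5: ✗ (no rhs in [5,6])
  i=6: ✓ (rhs at j=7; lhs holds on [6,6])
  i=7: ✓ (rhs at j=7)
Positions where it holds: {0, 2, 3, 4, 6, 7} → 6.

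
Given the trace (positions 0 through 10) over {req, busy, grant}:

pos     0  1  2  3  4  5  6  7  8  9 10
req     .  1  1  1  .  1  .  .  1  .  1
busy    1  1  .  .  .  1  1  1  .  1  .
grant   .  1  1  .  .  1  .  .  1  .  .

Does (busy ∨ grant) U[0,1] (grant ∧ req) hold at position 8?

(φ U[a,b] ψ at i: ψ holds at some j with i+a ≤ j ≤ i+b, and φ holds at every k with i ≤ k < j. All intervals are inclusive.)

Need some j in [8,9] with (grant ∧ req), and (busy ∨ grant) at every k in [8,j-1].
  j=8: (grant ∧ req) holds; no prefix to check → satisfied.

Yes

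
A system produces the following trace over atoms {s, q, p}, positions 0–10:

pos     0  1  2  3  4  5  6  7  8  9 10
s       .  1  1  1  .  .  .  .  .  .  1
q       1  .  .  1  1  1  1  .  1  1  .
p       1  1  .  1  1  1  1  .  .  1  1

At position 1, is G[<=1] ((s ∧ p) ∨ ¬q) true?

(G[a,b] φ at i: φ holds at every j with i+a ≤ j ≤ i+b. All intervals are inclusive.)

Yes

Check ((s ∧ p) ∨ ¬q) at every j in [1,2]:
  j=1: true
  j=2: true
All positions satisfy it → formula holds.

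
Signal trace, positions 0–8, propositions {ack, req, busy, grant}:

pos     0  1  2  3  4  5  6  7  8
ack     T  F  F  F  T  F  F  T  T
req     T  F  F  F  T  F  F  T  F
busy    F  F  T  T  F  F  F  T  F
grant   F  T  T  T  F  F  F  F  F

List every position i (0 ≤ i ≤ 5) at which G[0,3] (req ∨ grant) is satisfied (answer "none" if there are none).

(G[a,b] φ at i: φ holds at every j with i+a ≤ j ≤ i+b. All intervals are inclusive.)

Evaluate at each i in [0,5]:
  i=0: ✓ (all of [0,3])
  i=1: ✓ (all of [1,4])
  i=2: ✗ (fails at j=5)
  i=3: ✗ (fails at j=5)
  i=4: ✗ (fails at j=5)
  i=5: ✗ (fails at j=5)

0, 1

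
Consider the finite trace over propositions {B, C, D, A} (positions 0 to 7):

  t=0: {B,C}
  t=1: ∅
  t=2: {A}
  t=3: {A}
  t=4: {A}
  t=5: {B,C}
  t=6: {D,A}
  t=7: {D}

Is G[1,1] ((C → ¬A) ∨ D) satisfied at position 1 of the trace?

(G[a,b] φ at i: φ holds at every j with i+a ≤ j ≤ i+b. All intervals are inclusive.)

Yes

Check ((C → ¬A) ∨ D) at every j in [2,2]:
  j=2: true
All positions satisfy it → formula holds.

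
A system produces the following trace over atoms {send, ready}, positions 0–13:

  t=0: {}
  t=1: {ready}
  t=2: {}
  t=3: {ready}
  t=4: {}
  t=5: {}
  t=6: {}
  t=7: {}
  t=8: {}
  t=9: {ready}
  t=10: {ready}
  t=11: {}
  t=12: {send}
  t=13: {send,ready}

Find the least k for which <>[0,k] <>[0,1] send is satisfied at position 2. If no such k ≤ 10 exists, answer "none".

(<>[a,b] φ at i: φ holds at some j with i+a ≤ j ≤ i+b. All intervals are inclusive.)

Scan j = 2,3,… for <>[0,1] send:
  j=2: fails
  j=3: fails
  j=4: fails
  j=5: fails
  j=6: fails
  j=7: fails
  j=8: fails
  j=9: fails
  j=10: fails
  j=11: holds
First hit at j=11, so smallest k = 11-2 = 9.

9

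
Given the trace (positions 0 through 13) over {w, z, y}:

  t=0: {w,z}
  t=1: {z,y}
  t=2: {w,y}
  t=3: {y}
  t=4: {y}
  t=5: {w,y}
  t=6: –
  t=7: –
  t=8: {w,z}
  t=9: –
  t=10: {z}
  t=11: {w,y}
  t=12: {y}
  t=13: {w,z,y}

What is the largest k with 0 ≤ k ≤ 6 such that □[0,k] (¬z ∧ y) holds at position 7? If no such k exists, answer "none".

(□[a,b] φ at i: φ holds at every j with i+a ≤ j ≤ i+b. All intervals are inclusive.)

(¬z ∧ y) must hold from j=7 onward; find where it first fails.
  j=7: fails → no k works.

none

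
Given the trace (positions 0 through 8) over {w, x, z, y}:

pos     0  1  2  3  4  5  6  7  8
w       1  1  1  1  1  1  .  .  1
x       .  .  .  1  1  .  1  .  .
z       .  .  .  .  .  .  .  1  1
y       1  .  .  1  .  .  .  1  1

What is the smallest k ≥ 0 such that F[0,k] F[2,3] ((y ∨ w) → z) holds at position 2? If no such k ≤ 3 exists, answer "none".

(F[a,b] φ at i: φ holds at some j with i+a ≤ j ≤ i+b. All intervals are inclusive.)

Scan j = 2,3,… for F[2,3] ((y ∨ w) → z):
  j=2: fails
  j=3: holds
First hit at j=3, so smallest k = 3-2 = 1.

1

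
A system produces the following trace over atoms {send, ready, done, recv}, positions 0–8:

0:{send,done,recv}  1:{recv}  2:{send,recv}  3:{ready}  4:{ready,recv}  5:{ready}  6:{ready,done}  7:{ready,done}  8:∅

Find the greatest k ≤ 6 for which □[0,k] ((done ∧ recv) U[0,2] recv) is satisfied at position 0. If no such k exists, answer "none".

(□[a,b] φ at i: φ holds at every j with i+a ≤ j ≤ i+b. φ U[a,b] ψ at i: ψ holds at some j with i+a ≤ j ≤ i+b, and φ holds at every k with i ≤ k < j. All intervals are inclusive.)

2

((done ∧ recv) U[0,2] recv) must hold from j=0 onward; find where it first fails.
  j=0: holds
  j=1: holds
  j=2: holds
  j=3: fails
Holds on [0,2], so largest k = 2.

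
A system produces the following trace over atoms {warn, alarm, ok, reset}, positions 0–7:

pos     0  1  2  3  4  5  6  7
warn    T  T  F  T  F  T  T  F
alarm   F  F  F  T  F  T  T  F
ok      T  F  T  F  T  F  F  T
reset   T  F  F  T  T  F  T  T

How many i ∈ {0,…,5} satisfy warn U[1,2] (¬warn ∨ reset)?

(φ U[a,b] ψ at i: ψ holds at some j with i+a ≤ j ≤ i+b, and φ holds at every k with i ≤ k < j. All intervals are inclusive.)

Evaluate at each i in [0,5]:
  i=0: ✓ (rhs at j=2; lhs holds on [0,1])
  i=1: ✓ (rhs at j=2; lhs holds on [1,1])
  i=2: ✗ (lhs fails at k=2 before rhs at j=3)
  i=3: ✓ (rhs at j=4; lhs holds on [3,3])
  i=4: ✗ (lhs fails at k=4 before rhs at j=6)
  i=5: ✓ (rhs at j=6; lhs holds on [5,5])
Positions where it holds: {0, 1, 3, 5} → 4.

4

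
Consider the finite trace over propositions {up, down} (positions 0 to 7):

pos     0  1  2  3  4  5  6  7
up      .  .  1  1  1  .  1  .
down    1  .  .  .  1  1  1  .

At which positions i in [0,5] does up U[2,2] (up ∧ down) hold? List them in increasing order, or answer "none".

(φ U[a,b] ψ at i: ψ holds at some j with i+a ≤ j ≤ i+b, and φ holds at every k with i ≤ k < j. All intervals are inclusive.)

Evaluate at each i in [0,5]:
  i=0: ✗ (no rhs in [2,2])
  i=1: ✗ (no rhs in [3,3])
  i=2: ✓ (rhs at j=4; lhs holds on [2,3])
  i=3: ✗ (no rhs in [5,5])
  i=4: ✗ (lhs fails at k=5 before rhs at j=6)
  i=5: ✗ (no rhs in [7,7])

2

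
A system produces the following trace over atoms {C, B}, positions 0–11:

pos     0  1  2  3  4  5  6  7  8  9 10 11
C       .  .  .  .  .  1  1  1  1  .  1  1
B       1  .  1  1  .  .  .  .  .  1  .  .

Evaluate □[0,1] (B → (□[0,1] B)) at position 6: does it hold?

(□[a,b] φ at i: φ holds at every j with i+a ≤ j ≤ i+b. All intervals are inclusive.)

Holds

Check (B → (□[0,1] B)) at every j in [6,7]:
  j=6: antecedent false → ✓
  j=7: antecedent false → ✓
All positions satisfy it → formula holds.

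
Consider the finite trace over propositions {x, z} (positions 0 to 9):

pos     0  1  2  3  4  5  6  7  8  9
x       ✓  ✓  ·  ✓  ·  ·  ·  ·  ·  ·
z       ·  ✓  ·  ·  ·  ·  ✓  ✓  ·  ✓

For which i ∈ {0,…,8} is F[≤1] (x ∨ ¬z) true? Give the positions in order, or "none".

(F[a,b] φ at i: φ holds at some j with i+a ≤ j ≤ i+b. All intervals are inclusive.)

0, 1, 2, 3, 4, 5, 7, 8

Evaluate at each i in [0,8]:
  i=0: ✓ (witness j=0)
  i=1: ✓ (witness j=1)
  i=2: ✓ (witness j=2)
  i=3: ✓ (witness j=3)
  i=4: ✓ (witness j=4)
  i=5: ✓ (witness j=5)
  i=6: ✗ (none in [6,7])
  i=7: ✓ (witness j=8)
  i=8: ✓ (witness j=8)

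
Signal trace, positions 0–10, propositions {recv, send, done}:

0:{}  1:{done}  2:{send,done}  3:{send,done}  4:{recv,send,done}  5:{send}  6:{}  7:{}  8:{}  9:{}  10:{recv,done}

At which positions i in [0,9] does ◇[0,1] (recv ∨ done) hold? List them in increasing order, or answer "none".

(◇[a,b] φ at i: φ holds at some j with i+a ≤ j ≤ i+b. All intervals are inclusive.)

0, 1, 2, 3, 4, 9

Evaluate at each i in [0,9]:
  i=0: ✓ (witness j=1)
  i=1: ✓ (witness j=1)
  i=2: ✓ (witness j=2)
  i=3: ✓ (witness j=3)
  i=4: ✓ (witness j=4)
  i=5: ✗ (none in [5,6])
  i=6: ✗ (none in [6,7])
  i=7: ✗ (none in [7,8])
  i=8: ✗ (none in [8,9])
  i=9: ✓ (witness j=10)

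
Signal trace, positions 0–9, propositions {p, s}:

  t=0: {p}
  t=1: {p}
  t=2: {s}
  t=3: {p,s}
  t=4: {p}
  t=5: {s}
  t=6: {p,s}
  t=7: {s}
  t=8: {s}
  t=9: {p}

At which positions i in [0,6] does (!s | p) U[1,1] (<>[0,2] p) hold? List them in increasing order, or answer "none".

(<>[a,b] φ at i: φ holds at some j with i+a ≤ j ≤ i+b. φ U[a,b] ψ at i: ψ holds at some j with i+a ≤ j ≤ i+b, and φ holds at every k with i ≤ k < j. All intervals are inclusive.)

0, 1, 3, 4, 6

Evaluate at each i in [0,6]:
  i=0: ✓ (rhs at j=1; lhs holds on [0,0])
  i=1: ✓ (rhs at j=2; lhs holds on [1,1])
  i=2: ✗ (lhs fails at k=2 before rhs at j=3)
  i=3: ✓ (rhs at j=4; lhs holds on [3,3])
  i=4: ✓ (rhs at j=5; lhs holds on [4,4])
  i=5: ✗ (lhs fails at k=5 before rhs at j=6)
  i=6: ✓ (rhs at j=7; lhs holds on [6,6])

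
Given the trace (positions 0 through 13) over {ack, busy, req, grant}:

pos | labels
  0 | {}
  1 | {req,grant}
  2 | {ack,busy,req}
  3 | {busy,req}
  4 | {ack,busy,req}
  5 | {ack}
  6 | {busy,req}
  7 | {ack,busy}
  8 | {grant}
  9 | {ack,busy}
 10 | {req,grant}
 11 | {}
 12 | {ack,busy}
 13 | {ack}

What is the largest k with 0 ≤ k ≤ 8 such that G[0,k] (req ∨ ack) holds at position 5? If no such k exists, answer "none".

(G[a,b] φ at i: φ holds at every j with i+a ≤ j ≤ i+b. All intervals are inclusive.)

2

(req ∨ ack) must hold from j=5 onward; find where it first fails.
  j=5: holds
  j=6: holds
  j=7: holds
  j=8: fails
Holds on [5,7], so largest k = 2.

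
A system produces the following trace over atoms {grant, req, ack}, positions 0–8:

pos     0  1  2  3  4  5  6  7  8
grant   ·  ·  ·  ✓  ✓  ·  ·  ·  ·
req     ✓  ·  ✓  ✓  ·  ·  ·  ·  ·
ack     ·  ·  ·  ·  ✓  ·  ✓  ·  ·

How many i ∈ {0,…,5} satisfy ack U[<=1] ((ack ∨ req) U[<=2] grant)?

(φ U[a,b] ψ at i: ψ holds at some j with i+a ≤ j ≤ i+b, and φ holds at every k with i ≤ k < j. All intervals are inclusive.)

Evaluate at each i in [0,5]:
  i=0: ✗ (no rhs in [0,1])
  i=1: ✗ (lhs fails at k=1 before rhs at j=2)
  i=2: ✓ (rhs at j=2)
  i=3: ✓ (rhs at j=3)
  i=4: ✓ (rhs at j=4)
  i=5: ✗ (no rhs in [5,6])
Positions where it holds: {2, 3, 4} → 3.

3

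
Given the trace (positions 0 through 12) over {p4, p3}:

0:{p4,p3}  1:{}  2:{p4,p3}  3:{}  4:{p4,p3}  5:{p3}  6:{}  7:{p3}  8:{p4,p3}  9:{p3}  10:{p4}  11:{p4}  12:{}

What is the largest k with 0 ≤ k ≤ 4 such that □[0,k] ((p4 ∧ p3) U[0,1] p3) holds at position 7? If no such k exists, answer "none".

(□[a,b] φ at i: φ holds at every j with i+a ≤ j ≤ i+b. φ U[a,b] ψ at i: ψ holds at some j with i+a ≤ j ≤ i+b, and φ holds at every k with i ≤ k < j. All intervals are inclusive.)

2

((p4 ∧ p3) U[0,1] p3) must hold from j=7 onward; find where it first fails.
  j=7: holds
  j=8: holds
  j=9: holds
  j=10: fails
Holds on [7,9], so largest k = 2.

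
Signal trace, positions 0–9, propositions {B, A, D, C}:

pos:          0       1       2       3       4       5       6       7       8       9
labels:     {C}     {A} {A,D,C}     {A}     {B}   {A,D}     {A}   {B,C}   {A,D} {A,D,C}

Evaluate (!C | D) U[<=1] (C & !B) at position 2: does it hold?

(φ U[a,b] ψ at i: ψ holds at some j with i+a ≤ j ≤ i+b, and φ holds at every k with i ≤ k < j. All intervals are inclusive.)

Holds

Need some j in [2,3] with (C & !B), and (!C | D) at every k in [2,j-1].
  j=2: (C & !B) holds; no prefix to check → satisfied.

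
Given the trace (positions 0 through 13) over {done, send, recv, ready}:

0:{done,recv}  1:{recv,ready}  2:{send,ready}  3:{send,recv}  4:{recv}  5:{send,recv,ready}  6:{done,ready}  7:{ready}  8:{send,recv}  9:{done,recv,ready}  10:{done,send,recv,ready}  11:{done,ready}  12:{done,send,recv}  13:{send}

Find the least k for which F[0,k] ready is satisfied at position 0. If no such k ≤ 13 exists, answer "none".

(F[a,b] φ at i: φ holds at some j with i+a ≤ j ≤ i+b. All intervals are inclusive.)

Scan j = 0,1,… for ready:
  j=0: fails
  j=1: holds
First hit at j=1, so smallest k = 1-0 = 1.

1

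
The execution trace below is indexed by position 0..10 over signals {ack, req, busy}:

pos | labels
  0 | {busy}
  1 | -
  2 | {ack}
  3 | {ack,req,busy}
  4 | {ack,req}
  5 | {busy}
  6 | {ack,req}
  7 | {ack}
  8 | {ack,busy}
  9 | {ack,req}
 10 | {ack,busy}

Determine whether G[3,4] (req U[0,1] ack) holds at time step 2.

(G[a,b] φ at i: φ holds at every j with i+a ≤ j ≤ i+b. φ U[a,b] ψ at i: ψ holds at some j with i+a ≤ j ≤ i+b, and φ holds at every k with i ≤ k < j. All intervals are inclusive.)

Does not hold

Check (req U[0,1] ack) at every j in [5,6]:
  j=5: fails
  j=6: holds
Fails at j=5 → formula fails.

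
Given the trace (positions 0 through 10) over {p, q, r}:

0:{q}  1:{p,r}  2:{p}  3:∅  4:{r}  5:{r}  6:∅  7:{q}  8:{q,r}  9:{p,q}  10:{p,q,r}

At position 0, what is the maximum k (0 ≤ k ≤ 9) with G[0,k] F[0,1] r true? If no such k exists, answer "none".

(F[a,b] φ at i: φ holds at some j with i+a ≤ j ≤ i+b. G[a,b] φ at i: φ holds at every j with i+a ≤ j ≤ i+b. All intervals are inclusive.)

F[0,1] r must hold from j=0 onward; find where it first fails.
  j=0: holds
  j=1: holds
  j=2: fails
Holds on [0,1], so largest k = 1.

1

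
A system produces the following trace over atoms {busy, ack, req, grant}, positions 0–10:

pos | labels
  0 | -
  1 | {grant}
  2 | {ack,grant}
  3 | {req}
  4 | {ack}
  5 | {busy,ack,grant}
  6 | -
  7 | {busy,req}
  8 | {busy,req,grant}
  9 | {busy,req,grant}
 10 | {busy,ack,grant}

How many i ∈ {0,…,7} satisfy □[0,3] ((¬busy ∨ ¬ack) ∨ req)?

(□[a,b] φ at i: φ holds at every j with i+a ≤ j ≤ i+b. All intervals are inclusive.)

3

Evaluate at each i in [0,7]:
  i=0: ✓ (all of [0,3])
  i=1: ✓ (all of [1,4])
  i=2: ✗ (fails at j=5)
  i=3: ✗ (fails at j=5)
  i=4: ✗ (fails at j=5)
  i=5: ✗ (fails at j=5)
  i=6: ✓ (all of [6,9])
  i=7: ✗ (fails at j=10)
Positions where it holds: {0, 1, 6} → 3.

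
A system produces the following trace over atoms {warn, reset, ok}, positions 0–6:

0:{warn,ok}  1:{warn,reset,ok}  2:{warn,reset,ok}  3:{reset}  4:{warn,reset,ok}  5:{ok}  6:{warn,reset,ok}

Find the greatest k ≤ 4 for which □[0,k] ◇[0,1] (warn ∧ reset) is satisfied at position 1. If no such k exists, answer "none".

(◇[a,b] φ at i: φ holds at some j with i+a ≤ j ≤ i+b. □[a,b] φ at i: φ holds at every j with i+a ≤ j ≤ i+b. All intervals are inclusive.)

4

◇[0,1] (warn ∧ reset) must hold from j=1 onward; find where it first fails.
  j=1: holds
  j=2: holds
  j=3: holds
  j=4: holds
  j=5: holds
Holds through j=5; largest k = 4.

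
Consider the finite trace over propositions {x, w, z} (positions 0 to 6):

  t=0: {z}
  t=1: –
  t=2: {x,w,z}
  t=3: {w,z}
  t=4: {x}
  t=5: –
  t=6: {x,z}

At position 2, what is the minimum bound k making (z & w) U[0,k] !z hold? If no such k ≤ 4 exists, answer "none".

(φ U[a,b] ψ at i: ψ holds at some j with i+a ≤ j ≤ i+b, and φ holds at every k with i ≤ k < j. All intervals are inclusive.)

Need earliest j ≥ 2 with !z, and (z & w) at every k in [2,j-1].
  j=2: rhs fails.
  j=3: rhs fails.
  j=4: rhs holds; lhs holds on [2,3]. k = 2.

2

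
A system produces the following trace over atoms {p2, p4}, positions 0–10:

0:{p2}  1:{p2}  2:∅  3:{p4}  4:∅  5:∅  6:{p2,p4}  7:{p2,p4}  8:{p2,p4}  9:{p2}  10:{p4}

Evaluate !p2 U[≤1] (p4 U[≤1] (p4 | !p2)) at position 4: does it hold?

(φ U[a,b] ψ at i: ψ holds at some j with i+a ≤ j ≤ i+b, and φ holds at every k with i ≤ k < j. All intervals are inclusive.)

Need some j in [4,5] with (p4 U[≤1] (p4 | !p2)), and !p2 at every k in [4,j-1].
  j=4: (p4 U[≤1] (p4 | !p2)) holds; no prefix to check → satisfied.

Yes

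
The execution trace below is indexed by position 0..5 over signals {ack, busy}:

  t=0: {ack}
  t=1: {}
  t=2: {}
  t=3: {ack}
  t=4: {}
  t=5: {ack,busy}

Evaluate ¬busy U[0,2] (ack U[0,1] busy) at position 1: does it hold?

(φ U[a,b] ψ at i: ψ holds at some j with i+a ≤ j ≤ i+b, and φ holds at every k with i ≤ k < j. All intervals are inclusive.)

Need some j in [1,3] with (ack U[0,1] busy), and ¬busy at every k in [1,j-1].
  j=1: (ack U[0,1] busy) — fails.
  j=2: (ack U[0,1] busy) — fails.
  j=3: (ack U[0,1] busy) — fails.
No j in the window works → until fails.

Does not hold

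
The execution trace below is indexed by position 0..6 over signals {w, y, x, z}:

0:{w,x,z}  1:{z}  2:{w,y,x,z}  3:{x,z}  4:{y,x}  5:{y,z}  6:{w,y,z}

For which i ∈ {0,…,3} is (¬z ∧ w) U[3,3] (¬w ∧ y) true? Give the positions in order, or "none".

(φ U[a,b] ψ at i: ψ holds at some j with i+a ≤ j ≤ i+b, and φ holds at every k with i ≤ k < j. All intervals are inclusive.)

Evaluate at each i in [0,3]:
  i=0: ✗ (no rhs in [3,3])
  i=1: ✗ (lhs fails at k=1 before rhs at j=4)
  i=2: ✗ (lhs fails at k=2 before rhs at j=5)
  i=3: ✗ (no rhs in [6,6])

none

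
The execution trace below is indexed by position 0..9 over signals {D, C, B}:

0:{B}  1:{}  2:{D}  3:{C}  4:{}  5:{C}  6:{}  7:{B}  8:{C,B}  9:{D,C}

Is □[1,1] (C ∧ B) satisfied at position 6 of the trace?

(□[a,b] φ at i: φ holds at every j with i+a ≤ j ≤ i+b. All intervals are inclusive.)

False

Check (C ∧ B) at every j in [7,7]:
  j=7: false
Fails at j=7 → formula fails.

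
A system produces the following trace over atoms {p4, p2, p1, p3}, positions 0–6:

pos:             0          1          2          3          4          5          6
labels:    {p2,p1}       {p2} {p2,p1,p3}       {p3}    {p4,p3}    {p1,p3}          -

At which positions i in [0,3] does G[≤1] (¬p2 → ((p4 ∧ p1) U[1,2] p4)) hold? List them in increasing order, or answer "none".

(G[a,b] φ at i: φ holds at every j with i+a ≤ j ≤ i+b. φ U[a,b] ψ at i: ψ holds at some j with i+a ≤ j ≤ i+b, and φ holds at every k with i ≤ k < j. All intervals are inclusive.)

Evaluate at each i in [0,3]:
  i=0: ✓ (all of [0,1])
  i=1: ✓ (all of [1,2])
  i=2: ✗ (fails at j=3)
  i=3: ✗ (fails at j=3)

0, 1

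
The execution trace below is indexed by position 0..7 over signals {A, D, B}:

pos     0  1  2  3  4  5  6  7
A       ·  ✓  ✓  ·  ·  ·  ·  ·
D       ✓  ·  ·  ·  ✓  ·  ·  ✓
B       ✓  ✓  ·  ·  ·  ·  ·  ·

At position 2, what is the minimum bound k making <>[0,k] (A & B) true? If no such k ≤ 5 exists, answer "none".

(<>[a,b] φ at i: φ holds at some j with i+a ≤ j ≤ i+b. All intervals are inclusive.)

Scan j = 2,3,… for (A & B):
  j=2: fails
  j=3: fails
  j=4: fails
  j=5: fails
  j=6: fails
  j=7: fails
No j in [2,7] satisfies it → none.

none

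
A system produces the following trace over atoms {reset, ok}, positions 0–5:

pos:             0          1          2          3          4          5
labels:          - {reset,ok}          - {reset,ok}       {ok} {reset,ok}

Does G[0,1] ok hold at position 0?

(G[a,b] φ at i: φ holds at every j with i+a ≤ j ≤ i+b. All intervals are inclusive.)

No

Check ok at every j in [0,1]:
  j=0: false
  j=1: true
Fails at j=0 → formula fails.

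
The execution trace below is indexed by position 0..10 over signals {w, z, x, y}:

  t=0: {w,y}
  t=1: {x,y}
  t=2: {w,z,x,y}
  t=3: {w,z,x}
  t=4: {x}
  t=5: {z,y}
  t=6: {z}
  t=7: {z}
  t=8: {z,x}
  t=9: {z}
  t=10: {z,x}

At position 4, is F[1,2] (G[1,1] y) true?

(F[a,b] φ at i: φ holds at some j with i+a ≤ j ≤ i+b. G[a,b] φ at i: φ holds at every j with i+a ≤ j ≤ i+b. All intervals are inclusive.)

Check G[1,1] y at each j in [5,6]:
  j=5: fails at 6
  j=6: fails at 7
No position in the window satisfies it → formula fails.

False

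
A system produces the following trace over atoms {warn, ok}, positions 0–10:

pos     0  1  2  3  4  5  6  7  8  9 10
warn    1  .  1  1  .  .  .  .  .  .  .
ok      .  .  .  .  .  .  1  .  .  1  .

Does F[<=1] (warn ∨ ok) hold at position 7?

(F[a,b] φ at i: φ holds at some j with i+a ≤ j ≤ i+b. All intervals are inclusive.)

False

Check (warn ∨ ok) at each j in [7,8]:
  j=7: false
  j=8: false
No position in the window satisfies it → formula fails.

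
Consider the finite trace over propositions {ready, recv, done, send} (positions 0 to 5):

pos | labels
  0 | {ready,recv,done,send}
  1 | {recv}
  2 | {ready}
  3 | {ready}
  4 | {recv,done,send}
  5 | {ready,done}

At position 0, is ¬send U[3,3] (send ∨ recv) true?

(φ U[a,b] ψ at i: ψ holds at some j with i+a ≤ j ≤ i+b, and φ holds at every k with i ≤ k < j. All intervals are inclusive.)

No

Need some j in [3,3] with (send ∨ recv), and ¬send at every k in [0,j-1].
  j=3: (send ∨ recv) false.
No j in the window works → until fails.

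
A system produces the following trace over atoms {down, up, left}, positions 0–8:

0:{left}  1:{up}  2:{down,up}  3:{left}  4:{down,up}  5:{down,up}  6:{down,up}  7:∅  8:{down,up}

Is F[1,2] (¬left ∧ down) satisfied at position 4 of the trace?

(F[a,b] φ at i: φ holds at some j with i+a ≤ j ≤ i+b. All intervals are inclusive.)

Yes

Check (¬left ∧ down) at each j in [5,6]:
  j=5: true
  j=6: true
Found at j=5 → formula holds.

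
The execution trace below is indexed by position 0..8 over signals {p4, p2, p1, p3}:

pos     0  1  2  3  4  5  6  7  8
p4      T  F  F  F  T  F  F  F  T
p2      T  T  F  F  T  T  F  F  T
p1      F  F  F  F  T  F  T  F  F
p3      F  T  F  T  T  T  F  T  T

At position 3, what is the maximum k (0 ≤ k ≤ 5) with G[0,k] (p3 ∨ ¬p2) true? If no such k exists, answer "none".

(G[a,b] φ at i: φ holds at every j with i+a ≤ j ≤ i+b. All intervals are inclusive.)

(p3 ∨ ¬p2) must hold from j=3 onward; find where it first fails.
  j=3: holds
  j=4: holds
  j=5: holds
  j=6: holds
  j=7: holds
  j=8: holds
Holds through j=8; largest k = 5.

5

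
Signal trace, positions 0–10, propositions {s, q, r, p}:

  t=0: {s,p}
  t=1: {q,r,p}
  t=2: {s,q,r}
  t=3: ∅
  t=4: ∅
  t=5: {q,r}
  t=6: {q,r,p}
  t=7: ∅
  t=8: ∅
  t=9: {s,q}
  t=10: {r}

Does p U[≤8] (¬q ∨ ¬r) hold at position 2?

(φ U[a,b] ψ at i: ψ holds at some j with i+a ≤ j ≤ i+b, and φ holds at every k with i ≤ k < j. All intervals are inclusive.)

False

Need some j in [2,10] with (¬q ∨ ¬r), and p at every k in [2,j-1].
  j=2: (¬q ∨ ¬r) false.
  j=3: (¬q ∨ ¬r) holds, but p fails at k=2 → not this j.
  j=4: (¬q ∨ ¬r) holds, but p fails at k=2 → not this j.
  j=5: (¬q ∨ ¬r) false.
  j=6: (¬q ∨ ¬r) false.
  j=7: (¬q ∨ ¬r) holds, but p fails at k=2 → not this j.
  j=8: (¬q ∨ ¬r) holds, but p fails at k=2 → not this j.
  j=9: (¬q ∨ ¬r) holds, but p fails at k=2 → not this j.
  j=10: (¬q ∨ ¬r) holds, but p fails at k=2 → not this j.
No j in the window works → until fails.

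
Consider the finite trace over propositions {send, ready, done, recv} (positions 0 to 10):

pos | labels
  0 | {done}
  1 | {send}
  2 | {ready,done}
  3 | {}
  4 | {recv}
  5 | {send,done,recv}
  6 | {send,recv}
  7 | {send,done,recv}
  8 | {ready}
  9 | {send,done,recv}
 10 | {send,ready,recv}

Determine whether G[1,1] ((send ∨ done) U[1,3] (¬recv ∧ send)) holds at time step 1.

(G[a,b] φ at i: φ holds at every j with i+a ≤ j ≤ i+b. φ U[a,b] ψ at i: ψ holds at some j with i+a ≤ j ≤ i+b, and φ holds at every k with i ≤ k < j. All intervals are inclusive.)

Check ((send ∨ done) U[1,3] (¬recv ∧ send)) at every j in [2,2]:
  j=2: fails
Fails at j=2 → formula fails.

No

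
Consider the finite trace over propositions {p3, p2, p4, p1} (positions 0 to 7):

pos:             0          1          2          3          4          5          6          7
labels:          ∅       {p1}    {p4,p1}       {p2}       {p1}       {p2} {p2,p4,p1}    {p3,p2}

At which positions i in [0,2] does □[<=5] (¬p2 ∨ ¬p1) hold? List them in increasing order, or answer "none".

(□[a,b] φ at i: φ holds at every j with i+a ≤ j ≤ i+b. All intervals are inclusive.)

0

Evaluate at each i in [0,2]:
  i=0: ✓ (all of [0,5])
  i=1: ✗ (fails at j=6)
  i=2: ✗ (fails at j=6)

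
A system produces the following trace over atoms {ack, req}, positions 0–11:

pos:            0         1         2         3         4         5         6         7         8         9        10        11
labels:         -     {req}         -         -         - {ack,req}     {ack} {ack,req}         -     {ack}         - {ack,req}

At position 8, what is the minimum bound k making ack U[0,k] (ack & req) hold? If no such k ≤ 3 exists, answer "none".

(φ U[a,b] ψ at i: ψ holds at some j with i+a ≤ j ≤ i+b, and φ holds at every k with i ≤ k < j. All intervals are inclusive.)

none

Need earliest j ≥ 8 with (ack & req), and ack at every k in [8,j-1].
  j=8: rhs fails.
  j=9: rhs fails.
  j=10: rhs fails.
  j=11: rhs holds but lhs fails at k=8.
No witness within the range → none.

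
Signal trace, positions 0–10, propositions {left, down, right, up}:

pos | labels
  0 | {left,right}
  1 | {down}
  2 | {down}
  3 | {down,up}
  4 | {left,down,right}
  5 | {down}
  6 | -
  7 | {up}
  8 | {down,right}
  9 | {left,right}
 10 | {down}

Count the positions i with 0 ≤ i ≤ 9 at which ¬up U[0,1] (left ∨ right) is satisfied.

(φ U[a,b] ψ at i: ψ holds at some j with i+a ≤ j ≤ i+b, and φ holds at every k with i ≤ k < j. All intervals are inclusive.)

Evaluate at each i in [0,9]:
  i=0: ✓ (rhs at j=0)
  i=1: ✗ (no rhs in [1,2])
  i=2: ✗ (no rhs in [2,3])
  i=3: ✗ (lhs fails at k=3 before rhs at j=4)
  i=4: ✓ (rhs at j=4)
  i=5: ✗ (no rhs in [5,6])
  i=6: ✗ (no rhs in [6,7])
  i=7: ✗ (lhs fails at k=7 before rhs at j=8)
  i=8: ✓ (rhs at j=8)
  i=9: ✓ (rhs at j=9)
Positions where it holds: {0, 4, 8, 9} → 4.

4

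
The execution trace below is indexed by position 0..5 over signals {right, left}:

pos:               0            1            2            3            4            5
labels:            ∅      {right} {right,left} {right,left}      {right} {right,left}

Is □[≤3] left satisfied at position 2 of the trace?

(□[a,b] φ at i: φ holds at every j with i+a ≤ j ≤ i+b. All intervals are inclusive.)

No

Check left at every j in [2,5]:
  j=2: true
  j=3: true
  j=4: false
  j=5: true
Fails at j=4 → formula fails.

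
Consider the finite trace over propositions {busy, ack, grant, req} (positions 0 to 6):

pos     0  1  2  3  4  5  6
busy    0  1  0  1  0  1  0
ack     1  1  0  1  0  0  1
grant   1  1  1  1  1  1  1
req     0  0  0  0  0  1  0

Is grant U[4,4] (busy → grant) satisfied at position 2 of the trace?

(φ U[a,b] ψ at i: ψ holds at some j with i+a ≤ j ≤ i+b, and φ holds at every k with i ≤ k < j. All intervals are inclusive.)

Yes

Need some j in [6,6] with (busy → grant), and grant at every k in [2,j-1].
  j=6: (busy → grant) holds; grant holds at every k in [2,5] → satisfied.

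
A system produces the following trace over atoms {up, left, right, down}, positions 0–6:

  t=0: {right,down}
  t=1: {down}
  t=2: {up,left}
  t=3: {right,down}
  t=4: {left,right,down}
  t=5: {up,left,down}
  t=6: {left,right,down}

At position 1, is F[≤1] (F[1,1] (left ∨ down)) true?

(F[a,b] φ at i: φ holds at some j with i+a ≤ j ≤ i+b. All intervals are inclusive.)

Check F[1,1] (left ∨ down) at each j in [1,2]:
  j=1: holds (witness at 2)
  j=2: holds (witness at 3)
Found at j=1 → formula holds.

Yes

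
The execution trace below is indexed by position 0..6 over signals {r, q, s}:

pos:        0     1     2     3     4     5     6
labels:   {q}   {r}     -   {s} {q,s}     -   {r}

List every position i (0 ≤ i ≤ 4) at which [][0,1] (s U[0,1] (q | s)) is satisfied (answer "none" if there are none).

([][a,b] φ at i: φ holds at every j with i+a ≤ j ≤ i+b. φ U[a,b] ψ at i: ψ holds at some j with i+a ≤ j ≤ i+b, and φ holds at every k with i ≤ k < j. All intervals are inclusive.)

3

Evaluate at each i in [0,4]:
  i=0: ✗ (fails at j=1)
  i=1: ✗ (fails at j=1)
  i=2: ✗ (fails at j=2)
  i=3: ✓ (all of [3,4])
  i=4: ✗ (fails at j=5)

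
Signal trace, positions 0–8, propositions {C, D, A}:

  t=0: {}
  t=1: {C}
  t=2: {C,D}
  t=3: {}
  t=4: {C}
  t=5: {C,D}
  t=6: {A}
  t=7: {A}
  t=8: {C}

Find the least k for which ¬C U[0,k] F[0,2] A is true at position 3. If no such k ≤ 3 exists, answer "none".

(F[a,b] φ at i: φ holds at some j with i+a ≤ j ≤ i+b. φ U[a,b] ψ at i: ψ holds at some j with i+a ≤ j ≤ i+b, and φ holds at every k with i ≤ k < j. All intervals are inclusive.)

1

Need earliest j ≥ 3 with F[0,2] A, and ¬C at every k in [3,j-1].
  j=3: rhs fails.
  j=4: rhs holds; lhs holds on [3,3]. k = 1.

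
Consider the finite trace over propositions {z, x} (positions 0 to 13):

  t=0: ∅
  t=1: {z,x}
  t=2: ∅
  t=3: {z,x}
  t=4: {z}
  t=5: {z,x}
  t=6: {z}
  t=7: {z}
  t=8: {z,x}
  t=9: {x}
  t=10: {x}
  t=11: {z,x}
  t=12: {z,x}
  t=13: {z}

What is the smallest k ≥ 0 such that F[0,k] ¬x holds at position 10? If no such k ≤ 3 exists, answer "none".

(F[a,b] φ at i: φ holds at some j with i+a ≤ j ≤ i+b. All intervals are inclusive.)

3

Scan j = 10,11,… for ¬x:
  j=10: fails
  j=11: fails
  j=12: fails
  j=13: holds
First hit at j=13, so smallest k = 13-10 = 3.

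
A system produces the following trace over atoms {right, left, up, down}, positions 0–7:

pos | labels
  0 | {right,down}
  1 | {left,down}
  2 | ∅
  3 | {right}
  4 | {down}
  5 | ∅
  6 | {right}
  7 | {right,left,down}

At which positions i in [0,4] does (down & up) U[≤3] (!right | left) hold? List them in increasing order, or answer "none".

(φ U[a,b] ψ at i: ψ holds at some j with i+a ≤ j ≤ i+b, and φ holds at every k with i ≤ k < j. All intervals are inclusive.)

1, 2, 4

Evaluate at each i in [0,4]:
  i=0: ✗ (lhs fails at k=0 before rhs at j=1)
  i=1: ✓ (rhs at j=1)
  i=2: ✓ (rhs at j=2)
  i=3: ✗ (lhs fails at k=3 before rhs at j=4)
  i=4: ✓ (rhs at j=4)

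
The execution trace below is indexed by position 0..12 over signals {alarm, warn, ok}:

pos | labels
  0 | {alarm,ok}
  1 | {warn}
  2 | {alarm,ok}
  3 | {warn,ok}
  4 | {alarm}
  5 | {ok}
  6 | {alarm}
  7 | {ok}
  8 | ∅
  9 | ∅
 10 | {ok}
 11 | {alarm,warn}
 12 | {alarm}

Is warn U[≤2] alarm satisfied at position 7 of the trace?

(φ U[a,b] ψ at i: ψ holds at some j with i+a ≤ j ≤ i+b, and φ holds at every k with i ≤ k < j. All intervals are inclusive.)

False

Need some j in [7,9] with alarm, and warn at every k in [7,j-1].
  j=7: alarm false.
  j=8: alarm false.
  j=9: alarm false.
No j in the window works → until fails.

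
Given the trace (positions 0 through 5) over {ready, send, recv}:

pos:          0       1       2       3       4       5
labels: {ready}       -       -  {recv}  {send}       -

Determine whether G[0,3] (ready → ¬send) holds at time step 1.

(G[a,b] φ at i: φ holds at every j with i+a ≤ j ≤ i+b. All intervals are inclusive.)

Check (ready → ¬send) at every j in [1,4]:
  j=1: antecedent false → ✓
  j=2: antecedent false → ✓
  j=3: antecedent false → ✓
  j=4: antecedent false → ✓
All positions satisfy it → formula holds.

Yes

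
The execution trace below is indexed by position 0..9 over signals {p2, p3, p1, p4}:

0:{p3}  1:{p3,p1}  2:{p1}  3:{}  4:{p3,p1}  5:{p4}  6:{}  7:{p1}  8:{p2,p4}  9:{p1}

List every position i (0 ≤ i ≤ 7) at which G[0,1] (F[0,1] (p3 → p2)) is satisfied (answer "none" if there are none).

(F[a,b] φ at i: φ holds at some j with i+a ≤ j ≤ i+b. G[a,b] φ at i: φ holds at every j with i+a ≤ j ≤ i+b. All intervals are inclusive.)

1, 2, 3, 4, 5, 6, 7

Evaluate at each i in [0,7]:
  i=0: ✗ (fails at j=0)
  i=1: ✓ (all of [1,2])
  i=2: ✓ (all of [2,3])
  i=3: ✓ (all of [3,4])
  i=4: ✓ (all of [4,5])
  i=5: ✓ (all of [5,6])
  i=6: ✓ (all of [6,7])
  i=7: ✓ (all of [7,8])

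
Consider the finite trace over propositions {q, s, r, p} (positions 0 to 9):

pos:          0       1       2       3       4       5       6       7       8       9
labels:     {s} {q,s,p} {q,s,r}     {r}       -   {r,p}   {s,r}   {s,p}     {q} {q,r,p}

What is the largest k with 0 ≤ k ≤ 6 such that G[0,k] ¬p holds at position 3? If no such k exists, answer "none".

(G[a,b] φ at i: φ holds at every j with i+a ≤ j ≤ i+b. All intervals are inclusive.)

1

¬p must hold from j=3 onward; find where it first fails.
  j=3: holds
  j=4: holds
  j=5: fails
Holds on [3,4], so largest k = 1.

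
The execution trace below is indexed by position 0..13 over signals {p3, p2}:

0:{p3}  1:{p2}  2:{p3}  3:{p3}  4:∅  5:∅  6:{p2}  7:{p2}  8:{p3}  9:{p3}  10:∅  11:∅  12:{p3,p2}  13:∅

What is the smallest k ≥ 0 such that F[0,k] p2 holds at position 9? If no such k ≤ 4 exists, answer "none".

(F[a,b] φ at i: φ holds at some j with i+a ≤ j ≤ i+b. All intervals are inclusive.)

Scan j = 9,10,… for p2:
  j=9: fails
  j=10: fails
  j=11: fails
  j=12: holds
First hit at j=12, so smallest k = 12-9 = 3.

3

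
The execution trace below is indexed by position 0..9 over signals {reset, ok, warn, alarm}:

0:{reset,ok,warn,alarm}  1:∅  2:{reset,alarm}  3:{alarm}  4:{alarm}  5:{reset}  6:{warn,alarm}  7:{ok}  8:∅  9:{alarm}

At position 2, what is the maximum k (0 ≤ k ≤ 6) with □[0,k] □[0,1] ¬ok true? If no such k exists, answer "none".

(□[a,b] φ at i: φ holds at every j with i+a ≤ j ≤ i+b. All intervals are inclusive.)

3

□[0,1] ¬ok must hold from j=2 onward; find where it first fails.
  j=2: holds
  j=3: holds
  j=4: holds
  j=5: holds
  j=6: fails
Holds on [2,5], so largest k = 3.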